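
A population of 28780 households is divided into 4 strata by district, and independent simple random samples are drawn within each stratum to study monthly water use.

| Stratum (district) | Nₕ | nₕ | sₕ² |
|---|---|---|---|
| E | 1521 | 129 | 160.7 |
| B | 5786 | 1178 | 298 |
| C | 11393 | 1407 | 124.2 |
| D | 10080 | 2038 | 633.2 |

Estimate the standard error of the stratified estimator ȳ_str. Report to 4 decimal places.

0.2321

Var(ȳ_str) = Σₕ Wₕ²(1 − fₕ)sₕ²/nₕ with Wₕ = Nₕ/N, N = 28780.
E: Wₕ = 0.05284920; term = 0.05284920²·(1 − 0.08481262)·160.7/129 = 0.0031842931.
B: Wₕ = 0.20104239; term = 0.20104239²·(1 − 0.20359488)·298/1178 = 0.0081429224.
C: Wₕ = 0.39586518; term = 0.39586518²·(1 − 0.12349688)·124.2/1407 = 0.012124828.
D: Wₕ = 0.35024322; term = 0.35024322²·(1 − 0.20218254)·633.2/2038 = 0.030407432.
Sum = 0.053859476.
SE = √(0.053859476) = 0.2321.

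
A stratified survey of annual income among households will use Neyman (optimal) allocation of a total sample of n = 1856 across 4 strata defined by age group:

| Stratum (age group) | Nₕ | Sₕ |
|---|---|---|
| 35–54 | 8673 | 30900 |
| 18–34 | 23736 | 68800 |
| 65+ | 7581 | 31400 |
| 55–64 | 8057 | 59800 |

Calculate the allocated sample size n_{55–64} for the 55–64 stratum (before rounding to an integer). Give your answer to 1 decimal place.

341.2

Neyman allocation: nₕ = n·NₕSₕ / Σⱼ NⱼSⱼ.
Σ NⱼSⱼ = 8673·30900 + 23736·68800 + 7581·31400 + 8057·59800 = 2.6208845 × 10^9.
n_{55–64} = 1856·8057·59800 / (2.6208845 × 10^9) = 341.2.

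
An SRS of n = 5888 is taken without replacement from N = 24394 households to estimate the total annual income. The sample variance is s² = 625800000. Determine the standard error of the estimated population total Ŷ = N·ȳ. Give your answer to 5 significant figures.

Var(Ŷ) = N²·Var(ȳ) = N²·(1 − n/N)·s²/n.
f = 5888/24394 = 0.24137083; Var(ȳ) = 0.75862917·625800000/5888 = 80630.118.
Var(Ŷ) = 24394² · 80630.118 = 4.7980341 × 10^13.
SE(Ŷ) = √(4.7980341 × 10^13) = 6.9268 × 10^6.

6.9268 × 10^6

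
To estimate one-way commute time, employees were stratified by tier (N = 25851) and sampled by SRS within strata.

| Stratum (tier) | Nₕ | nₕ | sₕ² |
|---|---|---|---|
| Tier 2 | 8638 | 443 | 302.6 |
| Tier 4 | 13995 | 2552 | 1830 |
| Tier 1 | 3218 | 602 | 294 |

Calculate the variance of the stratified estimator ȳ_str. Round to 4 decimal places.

0.2503

Var(ȳ_str) = Σₕ Wₕ²(1 − fₕ)sₕ²/nₕ with Wₕ = Nₕ/N, N = 25851.
Tier 2: Wₕ = 0.33414568; term = 0.33414568²·(1 − 0.05128502)·302.6/443 = 0.072355685.
Tier 4: Wₕ = 0.54137171; term = 0.54137171²·(1 − 0.18235084)·1830/2552 = 0.17184169.
Tier 1: Wₕ = 0.12448261; term = 0.12448261²·(1 − 0.18707272)·294/602 = 0.0061520509.
Sum = 0.25034943.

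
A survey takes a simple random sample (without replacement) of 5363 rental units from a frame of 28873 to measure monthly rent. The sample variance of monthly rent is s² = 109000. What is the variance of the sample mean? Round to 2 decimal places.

Under SRS without replacement, Var(ȳ) = (1 − f)·s²/n with f = n/N = 5363/28873 = 0.18574447.
Var(ȳ) = (1 − 0.18574447)·109000/5363 = 0.81425553·20.324445 = 16.549292.

16.55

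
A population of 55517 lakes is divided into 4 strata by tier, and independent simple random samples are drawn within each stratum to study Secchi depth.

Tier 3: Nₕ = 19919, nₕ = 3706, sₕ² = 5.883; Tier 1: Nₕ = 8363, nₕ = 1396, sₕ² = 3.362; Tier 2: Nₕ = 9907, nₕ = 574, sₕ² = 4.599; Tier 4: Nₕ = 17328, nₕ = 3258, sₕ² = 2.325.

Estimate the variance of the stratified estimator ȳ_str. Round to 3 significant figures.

5.09 × 10^-4

Var(ȳ_str) = Σₕ Wₕ²(1 − fₕ)sₕ²/nₕ with Wₕ = Nₕ/N, N = 55517.
Tier 3: Wₕ = 0.35879100; term = 0.35879100²·(1 − 0.18605352)·5.883/3706 = 1.6633068 × 10^-4.
Tier 1: Wₕ = 0.15063854; term = 0.15063854²·(1 − 0.16692574)·3.362/1396 = 4.5526915 × 10^-5.
Tier 2: Wₕ = 0.17844984; term = 0.17844984²·(1 − 0.05793883)·4.599/574 = 2.4036043 × 10^-4.
Tier 4: Wₕ = 0.31212061; term = 0.31212061²·(1 − 0.18801939)·2.325/3258 = 5.6449803 × 10^-5.
Sum = 5.0866783 × 10^-4.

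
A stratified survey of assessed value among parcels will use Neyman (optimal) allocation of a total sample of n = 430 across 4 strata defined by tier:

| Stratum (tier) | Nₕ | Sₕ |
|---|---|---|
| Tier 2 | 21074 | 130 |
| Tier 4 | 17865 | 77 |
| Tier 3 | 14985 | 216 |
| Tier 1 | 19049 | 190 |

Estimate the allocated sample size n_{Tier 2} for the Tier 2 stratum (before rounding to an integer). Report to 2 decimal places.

Neyman allocation: nₕ = n·NₕSₕ / Σⱼ NⱼSⱼ.
Σ NⱼSⱼ = 21074·130 + 17865·77 + 14985·216 + 19049·190 = 1.0971295 × 10^7.
n_{Tier 2} = 430·21074·130 / (1.0971295 × 10^7) = 107.37.

107.37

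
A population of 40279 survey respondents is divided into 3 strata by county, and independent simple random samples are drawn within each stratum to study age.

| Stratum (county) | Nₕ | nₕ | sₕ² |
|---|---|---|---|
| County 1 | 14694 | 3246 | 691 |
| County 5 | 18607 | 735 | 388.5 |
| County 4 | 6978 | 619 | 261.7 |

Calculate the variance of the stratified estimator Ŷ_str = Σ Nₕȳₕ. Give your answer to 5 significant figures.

Var(Ŷ_str) = Σₕ Nₕ²(1 − fₕ)sₕ²/nₕ.
County 1: 14694²·(1 − 3246/14694)·691/3246 = 3.5809577 × 10^7.
County 5: 18607²·(1 − 735/18607)·388.5/735 = 1.7577342 × 10^8.
County 4: 6978²·(1 − 619/6978)·261.7/619 = 1.8760001 × 10^7.
Sum = 2.30343 × 10^8.

2.3034 × 10^8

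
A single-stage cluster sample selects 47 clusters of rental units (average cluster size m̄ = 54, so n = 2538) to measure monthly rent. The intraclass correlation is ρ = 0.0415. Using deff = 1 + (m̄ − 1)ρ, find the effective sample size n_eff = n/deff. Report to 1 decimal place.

793.2

deff = 1 + (54 − 1)·0.0415 = 1 + 2.1995 = 3.1995.
n_eff = 2538 / 3.1995 = 793.2.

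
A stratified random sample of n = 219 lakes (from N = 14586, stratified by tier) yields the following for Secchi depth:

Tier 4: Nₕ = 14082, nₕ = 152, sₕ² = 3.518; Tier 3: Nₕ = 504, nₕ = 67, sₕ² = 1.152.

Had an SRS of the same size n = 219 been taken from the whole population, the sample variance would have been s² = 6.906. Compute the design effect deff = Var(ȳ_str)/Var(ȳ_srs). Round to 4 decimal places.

Var(ȳ_str) = Σ Wₕ²(1−fₕ)sₕ²/nₕ with Wₕ = Nₕ/14586:
  Tier 4: (14082/14586)²·(1−152/14082)·3.518/152 = 0.021340043
  Tier 3: (504/14586)²·(1−67/504)·1.152/67 = 1.7799886 × 10^-5
  → Var(ȳ_str) = 0.021357843.
Var(ȳ_srs) = (1 − 219/14586)·6.906/219 = 0.031060779.
deff = 0.021357843 / 0.031060779 = 0.6876.

0.6876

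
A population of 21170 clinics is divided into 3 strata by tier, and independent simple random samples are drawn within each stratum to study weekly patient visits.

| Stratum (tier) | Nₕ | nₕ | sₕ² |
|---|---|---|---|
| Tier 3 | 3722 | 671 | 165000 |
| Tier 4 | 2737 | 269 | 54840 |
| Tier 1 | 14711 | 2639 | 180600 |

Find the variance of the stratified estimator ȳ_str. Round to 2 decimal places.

Var(ȳ_str) = Σₕ Wₕ²(1 − fₕ)sₕ²/nₕ with Wₕ = Nₕ/N, N = 21170.
Tier 3: Wₕ = 0.17581483; term = 0.17581483²·(1 − 0.18027942)·165000/671 = 6.2307207.
Tier 4: Wₕ = 0.12928673; term = 0.12928673²·(1 − 0.09828279)·54840/269 = 3.0727229.
Tier 1: Wₕ = 0.69489844; term = 0.69489844²·(1 − 0.17938957)·180600/2639 = 27.118025.
Sum = 36.421469.

36.42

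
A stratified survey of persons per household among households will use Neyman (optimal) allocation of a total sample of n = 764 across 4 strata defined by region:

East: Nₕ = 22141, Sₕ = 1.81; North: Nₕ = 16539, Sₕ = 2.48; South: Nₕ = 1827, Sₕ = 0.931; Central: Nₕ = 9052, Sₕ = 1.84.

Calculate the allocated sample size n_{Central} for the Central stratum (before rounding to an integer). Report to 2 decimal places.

Neyman allocation: nₕ = n·NₕSₕ / Σⱼ NⱼSⱼ.
Σ NⱼSⱼ = 22141·1.81 + 16539·2.48 + 1827·0.931 + 9052·1.84 = 99448.547.
n_{Central} = 764·9052·1.84 / 99448.547 = 127.96.

127.96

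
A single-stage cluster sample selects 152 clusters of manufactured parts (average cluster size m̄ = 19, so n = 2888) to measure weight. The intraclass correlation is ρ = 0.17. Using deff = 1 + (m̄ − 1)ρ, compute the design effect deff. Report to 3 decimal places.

deff = 1 + (19 − 1)·0.17 = 1 + 3.06 = 4.06.

4.060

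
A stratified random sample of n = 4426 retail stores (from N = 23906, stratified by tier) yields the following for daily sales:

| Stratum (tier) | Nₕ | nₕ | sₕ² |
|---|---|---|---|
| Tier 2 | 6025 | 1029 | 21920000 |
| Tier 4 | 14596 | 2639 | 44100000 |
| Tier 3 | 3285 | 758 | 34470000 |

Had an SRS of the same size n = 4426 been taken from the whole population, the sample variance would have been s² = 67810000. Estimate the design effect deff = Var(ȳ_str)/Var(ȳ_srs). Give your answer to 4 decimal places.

Var(ȳ_str) = Σ Wₕ²(1−fₕ)sₕ²/nₕ with Wₕ = Nₕ/23906:
  Tier 2: (6025/23906)²·(1−1029/6025)·21920000/1029 = 1121.9948
  Tier 4: (14596/23906)²·(1−2639/14596)·44100000/2639 = 5103.1866
  Tier 3: (3285/23906)²·(1−758/3285)·34470000/758 = 660.53961
  → Var(ȳ_str) = 6885.721.
Var(ȳ_srs) = (1 − 4426/23906)·67810000/4426 = 12484.305.
deff = 6885.721 / 12484.305 = 0.5516.

0.5516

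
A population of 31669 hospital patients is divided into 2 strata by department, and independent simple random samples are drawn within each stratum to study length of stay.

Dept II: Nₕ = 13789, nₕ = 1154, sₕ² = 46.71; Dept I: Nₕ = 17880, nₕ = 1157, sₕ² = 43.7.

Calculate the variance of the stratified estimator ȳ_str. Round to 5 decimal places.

0.01829

Var(ȳ_str) = Σₕ Wₕ²(1 − fₕ)sₕ²/nₕ with Wₕ = Nₕ/N, N = 31669.
Dept II: Wₕ = 0.43541002; term = 0.43541002²·(1 − 0.08368990)·46.71/1154 = 0.0070314254.
Dept I: Wₕ = 0.56458998; term = 0.56458998²·(1 − 0.06470917)·43.7/1157 = 0.011260588.
Sum = 0.018292013.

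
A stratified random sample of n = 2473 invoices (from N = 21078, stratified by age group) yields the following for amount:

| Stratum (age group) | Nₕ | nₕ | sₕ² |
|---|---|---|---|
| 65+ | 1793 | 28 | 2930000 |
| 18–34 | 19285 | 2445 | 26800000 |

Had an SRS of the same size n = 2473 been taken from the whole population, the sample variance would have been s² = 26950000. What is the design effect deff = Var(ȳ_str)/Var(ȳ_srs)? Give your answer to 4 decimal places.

0.9104

Var(ȳ_str) = Σ Wₕ²(1−fₕ)sₕ²/nₕ with Wₕ = Nₕ/21078:
  65+: (1793/21078)²·(1−28/1793)·2930000/28 = 745.37666
  18–34: (19285/21078)²·(1−2445/19285)·26800000/2445 = 8012.3306
  → Var(ȳ_str) = 8757.7073.
Var(ȳ_srs) = (1 − 2473/21078)·26950000/2473 = 9619.1108.
deff = 8757.7073 / 9619.1108 = 0.9104.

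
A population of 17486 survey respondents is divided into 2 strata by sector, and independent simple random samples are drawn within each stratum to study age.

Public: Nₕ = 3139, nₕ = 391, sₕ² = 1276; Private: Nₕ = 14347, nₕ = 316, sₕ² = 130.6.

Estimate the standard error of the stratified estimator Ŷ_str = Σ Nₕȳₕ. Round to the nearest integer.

Var(Ŷ_str) = Σₕ Nₕ²(1 − fₕ)sₕ²/nₕ.
Public: 3139²·(1 − 391/3139)·1276/391 = 2.8150231 × 10^7.
Private: 14347²·(1 − 316/14347)·130.6/316 = 8.3196646 × 10^7.
Sum = 1.1134688 × 10^8.
SE = √(1.1134688 × 10^8) = 10552.

10552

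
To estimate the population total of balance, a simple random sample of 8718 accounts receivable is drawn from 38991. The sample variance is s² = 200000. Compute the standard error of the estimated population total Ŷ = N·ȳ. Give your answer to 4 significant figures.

164600

Var(Ŷ) = N²·Var(ȳ) = N²·(1 − n/N)·s²/n.
f = 8718/38991 = 0.22359006; Var(ȳ) = 0.77640994·200000/8718 = 17.811653.
Var(Ŷ) = 38991² · 17.811653 = 2.7079022 × 10^10.
SE(Ŷ) = √(2.7079022 × 10^10) = 164600.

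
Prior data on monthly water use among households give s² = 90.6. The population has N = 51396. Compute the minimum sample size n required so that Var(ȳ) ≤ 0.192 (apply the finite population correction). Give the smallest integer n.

Without fpc, n₀ = s²/D = 90.6/0.192 = 471.8750.
With fpc, (1 − n/N)·s²/n ≤ D requires n ≥ n₀/(1 + n₀/N) = 471.8750/(1 + 471.8750/51396) = 467.5821.
Rounding up, n = 468.

468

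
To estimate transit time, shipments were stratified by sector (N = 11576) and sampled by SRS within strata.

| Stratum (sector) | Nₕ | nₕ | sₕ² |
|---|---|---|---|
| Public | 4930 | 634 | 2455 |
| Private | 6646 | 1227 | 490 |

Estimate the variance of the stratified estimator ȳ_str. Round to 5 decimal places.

Var(ȳ_str) = Σₕ Wₕ²(1 − fₕ)sₕ²/nₕ with Wₕ = Nₕ/N, N = 11576.
Public: Wₕ = 0.42588113; term = 0.42588113²·(1 − 0.12860041)·2455/634 = 0.61200701.
Private: Wₕ = 0.57411887; term = 0.57411887²·(1 − 0.18462233)·490/1227 = 0.10732823.
Sum = 0.71933524.

0.71934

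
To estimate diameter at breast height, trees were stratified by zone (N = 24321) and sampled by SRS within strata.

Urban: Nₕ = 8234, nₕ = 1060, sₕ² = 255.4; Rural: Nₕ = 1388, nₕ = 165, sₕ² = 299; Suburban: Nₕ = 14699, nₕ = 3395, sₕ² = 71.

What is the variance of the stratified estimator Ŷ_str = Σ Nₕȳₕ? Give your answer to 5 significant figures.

Var(Ŷ_str) = Σₕ Nₕ²(1 − fₕ)sₕ²/nₕ.
Urban: 8234²·(1 − 1060/8234)·255.4/1060 = 1.4232699 × 10^7.
Rural: 1388²·(1 − 165/1388)·299/165 = 3.0761192 × 10^6.
Suburban: 14699²·(1 − 3395/14699)·71/3395 = 3.4748696 × 10^6.
Sum = 2.0783688 × 10^7.

2.0784 × 10^7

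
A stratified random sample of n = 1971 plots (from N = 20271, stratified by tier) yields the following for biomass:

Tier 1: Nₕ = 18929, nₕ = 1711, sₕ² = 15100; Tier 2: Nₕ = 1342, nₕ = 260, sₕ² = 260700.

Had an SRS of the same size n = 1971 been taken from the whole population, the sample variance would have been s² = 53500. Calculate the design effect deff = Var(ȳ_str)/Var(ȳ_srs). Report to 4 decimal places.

Var(ȳ_str) = Σ Wₕ²(1−fₕ)sₕ²/nₕ with Wₕ = Nₕ/20271:
  Tier 1: (18929/20271)²·(1−1711/18929)·15100/1711 = 6.9998215
  Tier 2: (1342/20271)²·(1−260/1342)·260700/260 = 3.5432118
  → Var(ȳ_str) = 10.543033.
Var(ȳ_srs) = (1 − 1971/20271)·53500/1971 = 24.504344.
deff = 10.543033 / 24.504344 = 0.4303.

0.4303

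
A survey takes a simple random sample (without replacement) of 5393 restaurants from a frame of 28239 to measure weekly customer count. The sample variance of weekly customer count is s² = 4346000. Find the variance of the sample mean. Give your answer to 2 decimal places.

651.96

Under SRS without replacement, Var(ȳ) = (1 − f)·s²/n with f = n/N = 5393/28239 = 0.19097702.
Var(ȳ) = (1 − 0.19097702)·4346000/5393 = 0.80902298·805.85945 = 651.95881.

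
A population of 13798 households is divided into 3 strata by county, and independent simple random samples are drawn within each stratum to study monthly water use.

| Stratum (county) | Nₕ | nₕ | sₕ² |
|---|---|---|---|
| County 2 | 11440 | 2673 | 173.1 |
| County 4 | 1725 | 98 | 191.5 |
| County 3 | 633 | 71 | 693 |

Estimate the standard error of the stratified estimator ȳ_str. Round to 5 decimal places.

0.28488

Var(ȳ_str) = Σₕ Wₕ²(1 − fₕ)sₕ²/nₕ with Wₕ = Nₕ/N, N = 13798.
County 2: Wₕ = 0.82910567; term = 0.82910567²·(1 − 0.23365385)·173.1/2673 = 0.034114802.
County 4: Wₕ = 0.12501812; term = 0.12501812²·(1 − 0.05681159)·191.5/98 = 0.028806273.
County 3: Wₕ = 0.04587621; term = 0.04587621²·(1 − 0.11216430)·693/71 = 0.018238228.
Sum = 0.081159303.
SE = √(0.081159303) = 0.28488.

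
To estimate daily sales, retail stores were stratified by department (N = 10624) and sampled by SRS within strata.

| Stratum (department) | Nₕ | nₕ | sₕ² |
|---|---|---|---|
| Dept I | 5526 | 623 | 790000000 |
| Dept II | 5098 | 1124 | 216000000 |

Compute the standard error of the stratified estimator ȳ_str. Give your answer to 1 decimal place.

Var(ȳ_str) = Σₕ Wₕ²(1 − fₕ)sₕ²/nₕ with Wₕ = Nₕ/N, N = 10624.
Dept I: Wₕ = 0.52014307; term = 0.52014307²·(1 − 0.11273978)·790000000/623 = 304393.72.
Dept II: Wₕ = 0.47985693; term = 0.47985693²·(1 − 0.22047862)·216000000/1124 = 34493.639.
Sum = 338887.36.
SE = √(338887.36) = 582.1.

582.1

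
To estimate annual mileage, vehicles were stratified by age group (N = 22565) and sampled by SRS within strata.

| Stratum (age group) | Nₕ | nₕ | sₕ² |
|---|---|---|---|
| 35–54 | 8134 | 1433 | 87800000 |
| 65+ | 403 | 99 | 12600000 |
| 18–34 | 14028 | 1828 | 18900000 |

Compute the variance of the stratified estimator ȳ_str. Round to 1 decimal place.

Var(ȳ_str) = Σₕ Wₕ²(1 − fₕ)sₕ²/nₕ with Wₕ = Nₕ/N, N = 22565.
35–54: Wₕ = 0.36046975; term = 0.36046975²·(1 − 0.17617408)·87800000/1433 = 6558.7554.
65+: Wₕ = 0.01785952; term = 0.01785952²·(1 − 0.24565757)·12600000/99 = 30.622688.
18–34: Wₕ = 0.62167073; term = 0.62167073²·(1 − 0.13031081)·18900000/1828 = 3475.1258.
Sum = 10064.504.

10064.5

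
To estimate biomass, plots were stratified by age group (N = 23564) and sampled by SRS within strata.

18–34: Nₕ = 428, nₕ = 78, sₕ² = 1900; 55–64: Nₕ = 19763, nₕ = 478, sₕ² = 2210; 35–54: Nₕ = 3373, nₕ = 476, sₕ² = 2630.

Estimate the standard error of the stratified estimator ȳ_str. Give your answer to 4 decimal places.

1.8103

Var(ȳ_str) = Σₕ Wₕ²(1 − fₕ)sₕ²/nₕ with Wₕ = Nₕ/N, N = 23564.
18–34: Wₕ = 0.01816330; term = 0.01816330²·(1 − 0.18224299)·1900/78 = 0.0065716252.
55–64: Wₕ = 0.83869462; term = 0.83869462²·(1 − 0.02418661)·2210/478 = 3.1735026.
35–54: Wₕ = 0.14314208; term = 0.14314208²·(1 − 0.14112066)·2630/476 = 0.09723343.
Sum = 3.2773077.
SE = √(3.2773077) = 1.8103.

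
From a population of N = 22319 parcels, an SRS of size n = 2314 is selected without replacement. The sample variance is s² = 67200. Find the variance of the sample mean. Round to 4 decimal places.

Under SRS without replacement, Var(ȳ) = (1 − f)·s²/n with f = n/N = 2314/22319 = 0.10367848.
Var(ȳ) = (1 − 0.10367848)·67200/2314 = 0.89632152·29.040622 = 26.029735.

26.0297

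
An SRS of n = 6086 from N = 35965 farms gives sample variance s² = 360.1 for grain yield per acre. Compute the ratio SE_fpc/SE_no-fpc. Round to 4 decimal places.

0.9115

f = n/N = 6086/35965 = 0.16922008.
SE_no-fpc = √(s²/n) = 0.24324593; SE_fpc = √((1−f)s²/n) = 0.22171169.
Ratio = √(1−f) = 0.91147130.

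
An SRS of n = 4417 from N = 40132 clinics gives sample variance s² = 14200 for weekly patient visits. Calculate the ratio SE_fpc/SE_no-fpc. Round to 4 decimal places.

0.9434

f = n/N = 4417/40132 = 0.11006180.
SE_no-fpc = √(s²/n) = 1.7930008; SE_fpc = √((1−f)s²/n) = 1.6914548.
Ratio = √(1−f) = 0.94336536.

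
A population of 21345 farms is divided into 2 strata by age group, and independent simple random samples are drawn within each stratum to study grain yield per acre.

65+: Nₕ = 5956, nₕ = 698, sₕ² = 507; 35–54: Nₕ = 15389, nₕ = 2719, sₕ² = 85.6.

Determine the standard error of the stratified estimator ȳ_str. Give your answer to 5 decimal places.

0.25179

Var(ȳ_str) = Σₕ Wₕ²(1 − fₕ)sₕ²/nₕ with Wₕ = Nₕ/N, N = 21345.
65+: Wₕ = 0.27903490; term = 0.27903490²·(1 − 0.11719275)·507/698 = 0.049927002.
35–54: Wₕ = 0.72096510; term = 0.72096510²·(1 − 0.17668464)·85.6/2719 = 0.013472843.
Sum = 0.063399845.
SE = √(0.063399845) = 0.25179.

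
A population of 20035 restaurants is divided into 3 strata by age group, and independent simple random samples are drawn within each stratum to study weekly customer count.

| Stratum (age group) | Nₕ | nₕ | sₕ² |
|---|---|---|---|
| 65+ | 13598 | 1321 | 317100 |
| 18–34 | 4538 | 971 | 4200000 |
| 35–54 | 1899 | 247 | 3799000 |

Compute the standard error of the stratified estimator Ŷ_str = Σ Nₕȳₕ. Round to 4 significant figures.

Var(Ŷ_str) = Σₕ Nₕ²(1 − fₕ)sₕ²/nₕ.
65+: 13598²·(1 − 1321/13598)·317100/1321 = 4.0073818 × 10^10.
18–34: 4538²·(1 − 971/4538)·4200000/971 = 7.0016059 × 10^10.
35–54: 1899²·(1 − 247/1899)·3799000/247 = 4.8251114 × 10^10.
Sum = 1.5834099 × 10^11.
SE = √(1.5834099 × 10^11) = 397900.

397900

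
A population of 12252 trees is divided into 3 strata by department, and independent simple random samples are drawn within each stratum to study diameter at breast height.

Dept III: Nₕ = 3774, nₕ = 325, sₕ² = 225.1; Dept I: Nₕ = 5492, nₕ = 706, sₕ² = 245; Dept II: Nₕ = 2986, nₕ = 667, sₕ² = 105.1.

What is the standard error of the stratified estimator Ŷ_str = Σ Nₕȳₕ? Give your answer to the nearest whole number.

4385

Var(Ŷ_str) = Σₕ Nₕ²(1 − fₕ)sₕ²/nₕ.
Dept III: 3774²·(1 − 325/3774)·225.1/325 = 9.0154462 × 10^6.
Dept I: 5492²·(1 − 706/5492)·245/706 = 9.1214652 × 10^6.
Dept II: 2986²·(1 − 667/2986)·105.1/667 = 1.0911072 × 10^6.
Sum = 1.9228019 × 10^7.
SE = √(1.9228019 × 10^7) = 4385.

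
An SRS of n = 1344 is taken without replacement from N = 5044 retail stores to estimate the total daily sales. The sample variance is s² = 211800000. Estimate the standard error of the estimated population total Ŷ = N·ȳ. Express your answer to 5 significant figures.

1.7150 × 10^6

Var(Ŷ) = N²·Var(ȳ) = N²·(1 − n/N)·s²/n.
f = 1344/5044 = 0.26645519; Var(ȳ) = 0.73354481·211800000/1344 = 115598.8.
Var(Ŷ) = 5044² · 115598.8 = 2.9410573 × 10^12.
SE(Ŷ) = √(2.9410573 × 10^12) = 1.7150 × 10^6.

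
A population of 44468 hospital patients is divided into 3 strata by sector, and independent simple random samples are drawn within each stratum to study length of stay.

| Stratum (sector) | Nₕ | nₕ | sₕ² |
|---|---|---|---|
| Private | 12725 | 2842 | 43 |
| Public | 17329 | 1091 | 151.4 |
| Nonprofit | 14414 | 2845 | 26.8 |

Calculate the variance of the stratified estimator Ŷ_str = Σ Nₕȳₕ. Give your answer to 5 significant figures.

Var(Ŷ_str) = Σₕ Nₕ²(1 − fₕ)sₕ²/nₕ.
Private: 12725²·(1 − 2842/12725)·43/2842 = 1.9027905 × 10^6.
Public: 17329²·(1 − 1091/17329)·151.4/1091 = 3.9048752 × 10^7.
Nonprofit: 14414²·(1 − 2845/14414)·26.8/2845 = 1.5708433 × 10^6.
Sum = 4.2522386 × 10^7.

4.2522 × 10^7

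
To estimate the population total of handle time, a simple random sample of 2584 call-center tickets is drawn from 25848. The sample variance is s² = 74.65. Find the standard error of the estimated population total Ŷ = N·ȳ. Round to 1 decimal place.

4168.0

Var(Ŷ) = N²·Var(ȳ) = N²·(1 − n/N)·s²/n.
f = 2584/25848 = 0.09996905; Var(ȳ) = 0.90003095·74.65/2584 = 0.026001281.
Var(Ŷ) = 25848² · 0.026001281 = 1.7371953 × 10^7.
SE(Ŷ) = √(1.7371953 × 10^7) = 4168.0.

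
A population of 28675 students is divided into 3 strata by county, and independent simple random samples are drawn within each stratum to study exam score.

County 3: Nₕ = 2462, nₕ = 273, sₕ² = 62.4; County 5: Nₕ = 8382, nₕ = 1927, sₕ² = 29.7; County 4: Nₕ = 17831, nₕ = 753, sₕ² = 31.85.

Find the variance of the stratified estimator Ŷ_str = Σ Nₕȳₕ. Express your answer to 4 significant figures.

Var(Ŷ_str) = Σₕ Nₕ²(1 − fₕ)sₕ²/nₕ.
County 3: 2462²·(1 − 273/2462)·62.4/273 = 1.2318441 × 10^6.
County 5: 8382²·(1 − 1927/8382)·29.7/1927 = 833908.96.
County 4: 17831²·(1 − 753/17831)·31.85/753 = 1.2880335 × 10^7.
Sum = 1.4946088 × 10^7.

1.495 × 10^7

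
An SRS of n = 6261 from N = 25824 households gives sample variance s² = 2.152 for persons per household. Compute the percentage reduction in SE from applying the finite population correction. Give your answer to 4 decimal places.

f = n/N = 6261/25824 = 0.24244888.
SE_no-fpc = √(s²/n) = 0.018539554; SE_fpc = √((1−f)s²/n) = 0.016136348.
Ratio = √(1−f) = 0.87037412. Reduction = 100·(1 − 0.87037412) = 12.9626%.

12.9626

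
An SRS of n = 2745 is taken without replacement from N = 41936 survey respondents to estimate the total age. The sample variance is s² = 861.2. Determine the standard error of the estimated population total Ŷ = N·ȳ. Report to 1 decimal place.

22707.4

Var(Ŷ) = N²·Var(ȳ) = N²·(1 − n/N)·s²/n.
f = 2745/41936 = 0.06545689; Var(ȳ) = 0.93454311·861.2/2745 = 0.29319801.
Var(Ŷ) = 41936² · 0.29319801 = 5.1562626 × 10^8.
SE(Ŷ) = √(5.1562626 × 10^8) = 22707.4.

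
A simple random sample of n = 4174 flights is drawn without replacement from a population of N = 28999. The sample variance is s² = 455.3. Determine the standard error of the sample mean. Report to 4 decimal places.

0.3056

Under SRS without replacement, Var(ȳ) = (1 − f)·s²/n with f = n/N = 4174/28999 = 0.14393600.
Var(ȳ) = (1 − 0.14393600)·455.3/4174 = 0.85606400·0.10908002 = 0.093379478.
SE(ȳ) = √(0.093379478) = 0.3056.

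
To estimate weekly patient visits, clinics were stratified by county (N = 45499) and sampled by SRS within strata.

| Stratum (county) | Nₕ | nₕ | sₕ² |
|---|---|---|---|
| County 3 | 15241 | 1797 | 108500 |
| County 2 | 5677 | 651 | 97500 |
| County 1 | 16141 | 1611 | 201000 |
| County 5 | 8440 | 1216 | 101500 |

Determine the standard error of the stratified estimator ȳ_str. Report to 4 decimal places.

Var(ȳ_str) = Σₕ Wₕ²(1 − fₕ)sₕ²/nₕ with Wₕ = Nₕ/N, N = 45499.
County 3: Wₕ = 0.33497440; term = 0.33497440²·(1 − 0.11790565)·108500/1797 = 5.9761285.
County 2: Wₕ = 0.12477197; term = 0.12477197²·(1 − 0.11467324)·97500/651 = 2.0642453.
County 1: Wₕ = 0.35475505; term = 0.35475505²·(1 − 0.09980794)·201000/1611 = 14.134904.
County 5: Wₕ = 0.18549858; term = 0.18549858²·(1 − 0.14407583)·101500/1216 = 2.4583796.
Sum = 24.633657.
SE = √(24.633657) = 4.9632.

4.9632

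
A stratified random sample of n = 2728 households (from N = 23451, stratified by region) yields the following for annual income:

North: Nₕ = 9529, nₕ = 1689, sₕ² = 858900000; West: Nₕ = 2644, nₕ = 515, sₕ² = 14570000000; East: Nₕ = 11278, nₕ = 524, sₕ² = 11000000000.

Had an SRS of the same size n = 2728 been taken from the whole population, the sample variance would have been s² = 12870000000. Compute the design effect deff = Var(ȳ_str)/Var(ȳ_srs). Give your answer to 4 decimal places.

1.1965

Var(ȳ_str) = Σ Wₕ²(1−fₕ)sₕ²/nₕ with Wₕ = Nₕ/23451:
  North: (9529/23451)²·(1−1689/9529)·858900000/1689 = 69080.204
  West: (2644/23451)²·(1−515/2644)·14570000000/515 = 289578.76
  East: (11278/23451)²·(1−524/11278)·11000000000/524 = 4.6295714 × 10^6
  → Var(ȳ_str) = 4.9882304 × 10^6.
Var(ȳ_srs) = (1 − 2728/23451)·12870000000/2728 = 4.168938 × 10^6.
deff = (4.9882304 × 10^6) / (4.168938 × 10^6) = 1.1965.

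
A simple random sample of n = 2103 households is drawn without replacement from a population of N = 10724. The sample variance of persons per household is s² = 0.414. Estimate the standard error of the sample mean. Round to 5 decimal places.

Under SRS without replacement, Var(ȳ) = (1 − f)·s²/n with f = n/N = 2103/10724 = 0.19610220.
Var(ȳ) = (1 − 0.19610220)·0.414/2103 = 0.80389780·1.9686163 × 10^-4 = 1.5825663 × 10^-4.
SE(ȳ) = √(1.5825663 × 10^-4) = 0.01258.

0.01258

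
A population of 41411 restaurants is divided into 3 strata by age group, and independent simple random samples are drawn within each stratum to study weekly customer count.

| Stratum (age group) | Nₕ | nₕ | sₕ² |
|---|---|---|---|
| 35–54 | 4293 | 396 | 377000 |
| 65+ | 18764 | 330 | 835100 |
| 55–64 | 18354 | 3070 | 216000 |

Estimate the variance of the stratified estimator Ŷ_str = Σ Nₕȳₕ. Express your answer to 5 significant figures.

9.1099 × 10^11

Var(Ŷ_str) = Σₕ Nₕ²(1 − fₕ)sₕ²/nₕ.
35–54: 4293²·(1 − 396/4293)·377000/396 = 1.5927128 × 10^10.
65+: 18764²·(1 − 330/18764)·835100/330 = 8.7532544 × 10^11.
55–64: 18354²·(1 − 3070/18354)·216000/3070 = 1.973709 × 10^10.
Sum = 9.1098966 × 10^11.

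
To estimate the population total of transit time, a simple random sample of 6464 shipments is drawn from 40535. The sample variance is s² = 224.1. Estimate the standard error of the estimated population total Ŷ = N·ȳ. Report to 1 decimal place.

6919.5

Var(Ŷ) = N²·Var(ȳ) = N²·(1 − n/N)·s²/n.
f = 6464/40535 = 0.15946713; Var(ȳ) = 0.84053287·224.1/6464 = 0.02914038.
Var(Ŷ) = 40535² · 0.02914038 = 4.7880157 × 10^7.
SE(Ŷ) = √(4.7880157 × 10^7) = 6919.5.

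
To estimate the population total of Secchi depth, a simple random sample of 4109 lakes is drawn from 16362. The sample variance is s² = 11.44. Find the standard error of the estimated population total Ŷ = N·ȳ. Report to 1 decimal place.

747.1

Var(Ŷ) = N²·Var(ȳ) = N²·(1 − n/N)·s²/n.
f = 4109/16362 = 0.25113067; Var(ȳ) = 0.74886933·11.44/4109 = 0.0020849514.
Var(Ŷ) = 16362² · 0.0020849514 = 558172.86.
SE(Ŷ) = √(558172.86) = 747.1.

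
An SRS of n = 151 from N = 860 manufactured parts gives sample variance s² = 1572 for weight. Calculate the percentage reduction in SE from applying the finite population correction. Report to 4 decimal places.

9.2025

f = n/N = 151/860 = 0.17558140.
SE_no-fpc = √(s²/n) = 3.2265455; SE_fpc = √((1−f)s²/n) = 2.9296227.
Ratio = √(1−f) = 0.90797500. Reduction = 100·(1 − 0.90797500) = 9.2025%.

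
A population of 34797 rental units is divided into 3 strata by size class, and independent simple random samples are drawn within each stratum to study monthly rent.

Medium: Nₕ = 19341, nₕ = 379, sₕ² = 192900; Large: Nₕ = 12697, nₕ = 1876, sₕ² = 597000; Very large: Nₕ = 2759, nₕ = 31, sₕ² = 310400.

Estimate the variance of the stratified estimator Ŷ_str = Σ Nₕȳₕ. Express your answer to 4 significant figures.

3.057 × 10^11

Var(Ŷ_str) = Σₕ Nₕ²(1 − fₕ)sₕ²/nₕ.
Medium: 19341²·(1 − 379/19341)·192900/379 = 1.8666207 × 10^11.
Large: 12697²·(1 − 1876/12697)·597000/1876 = 4.3723006 × 10^10.
Very large: 2759²·(1 − 31/2759)·310400/31 = 7.5362637 × 10^10.
Sum = 3.0574771 × 10^11.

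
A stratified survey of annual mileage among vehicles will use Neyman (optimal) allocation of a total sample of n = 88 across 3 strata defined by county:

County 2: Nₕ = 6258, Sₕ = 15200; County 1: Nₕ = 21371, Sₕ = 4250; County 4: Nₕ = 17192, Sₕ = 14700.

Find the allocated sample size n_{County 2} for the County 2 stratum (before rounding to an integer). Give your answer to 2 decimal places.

Neyman allocation: nₕ = n·NₕSₕ / Σⱼ NⱼSⱼ.
Σ NⱼSⱼ = 6258·15200 + 21371·4250 + 17192·14700 = 4.3867075 × 10^8.
n_{County 2} = 88·6258·15200 / (4.3867075 × 10^8) = 19.08.

19.08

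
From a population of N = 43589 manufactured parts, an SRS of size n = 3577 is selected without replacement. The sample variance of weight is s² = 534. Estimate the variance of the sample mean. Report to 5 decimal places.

Under SRS without replacement, Var(ȳ) = (1 − f)·s²/n with f = n/N = 3577/43589 = 0.08206199.
Var(ȳ) = (1 − 0.08206199)·534/3577 = 0.91793801·0.14928711 = 0.13703631.

0.13704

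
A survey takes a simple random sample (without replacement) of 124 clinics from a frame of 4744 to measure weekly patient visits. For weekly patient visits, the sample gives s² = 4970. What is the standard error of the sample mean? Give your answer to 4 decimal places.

Under SRS without replacement, Var(ȳ) = (1 − f)·s²/n with f = n/N = 124/4744 = 0.02613828.
Var(ȳ) = (1 − 0.02613828)·4970/124 = 0.97386172·40.080645 = 39.033006.
SE(ȳ) = √(39.033006) = 6.2476.

6.2476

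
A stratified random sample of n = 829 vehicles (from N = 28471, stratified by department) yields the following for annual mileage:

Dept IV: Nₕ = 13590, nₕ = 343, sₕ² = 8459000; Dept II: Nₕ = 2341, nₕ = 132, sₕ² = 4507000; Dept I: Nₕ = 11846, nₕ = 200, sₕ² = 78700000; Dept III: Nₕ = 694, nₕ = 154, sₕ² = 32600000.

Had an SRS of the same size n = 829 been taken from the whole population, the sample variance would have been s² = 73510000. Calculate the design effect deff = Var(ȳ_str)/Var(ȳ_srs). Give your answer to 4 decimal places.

0.8452

Var(ȳ_str) = Σ Wₕ²(1−fₕ)sₕ²/nₕ with Wₕ = Nₕ/28471:
  Dept IV: (13590/28471)²·(1−343/13590)·8459000/343 = 5477.173
  Dept II: (2341/28471)²·(1−132/2341)·4507000/132 = 217.82379
  Dept I: (11846/28471)²·(1−200/11846)·78700000/200 = 66971.158
  Dept III: (694/28471)²·(1−154/694)·32600000/154 = 97.868891
  → Var(ȳ_str) = 72764.024.
Var(ȳ_srs) = (1 − 829/28471)·73510000/829 = 86091.175.
deff = 72764.024 / 86091.175 = 0.8452.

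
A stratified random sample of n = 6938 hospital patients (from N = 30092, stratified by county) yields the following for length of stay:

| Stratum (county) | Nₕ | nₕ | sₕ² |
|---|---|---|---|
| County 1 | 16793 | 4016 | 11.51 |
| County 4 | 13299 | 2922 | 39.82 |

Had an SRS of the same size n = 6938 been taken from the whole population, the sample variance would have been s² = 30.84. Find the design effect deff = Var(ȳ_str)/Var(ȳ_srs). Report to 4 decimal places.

Var(ȳ_str) = Σ Wₕ²(1−fₕ)sₕ²/nₕ with Wₕ = Nₕ/30092:
  County 1: (16793/30092)²·(1−4016/16793)·11.51/4016 = 6.7910464 × 10^-4
  County 4: (13299/30092)²·(1−2922/13299)·39.82/2922 = 0.002076872
  → Var(ȳ_str) = 0.0027559766.
Var(ȳ_srs) = (1 − 6938/30092)·30.84/6938 = 0.0034202279.
deff = 0.0027559766 / 0.0034202279 = 0.8058.

0.8058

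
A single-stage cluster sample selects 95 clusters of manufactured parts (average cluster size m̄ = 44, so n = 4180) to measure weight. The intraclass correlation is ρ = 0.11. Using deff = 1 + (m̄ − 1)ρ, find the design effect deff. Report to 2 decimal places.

deff = 1 + (44 − 1)·0.11 = 1 + 4.73 = 5.73.

5.73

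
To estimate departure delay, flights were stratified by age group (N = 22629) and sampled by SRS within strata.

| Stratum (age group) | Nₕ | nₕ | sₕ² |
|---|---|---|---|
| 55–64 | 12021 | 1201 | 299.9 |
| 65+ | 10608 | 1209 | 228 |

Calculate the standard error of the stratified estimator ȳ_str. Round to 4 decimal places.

Var(ȳ_str) = Σₕ Wₕ²(1 − fₕ)sₕ²/nₕ with Wₕ = Nₕ/N, N = 22629.
55–64: Wₕ = 0.53122100; term = 0.53122100²·(1 − 0.09990849)·299.9/1201 = 0.063426477.
65+: Wₕ = 0.46877900; term = 0.46877900²·(1 − 0.11397059)·228/1209 = 0.036719181.
Sum = 0.10014566.
SE = √(0.10014566) = 0.3165.

0.3165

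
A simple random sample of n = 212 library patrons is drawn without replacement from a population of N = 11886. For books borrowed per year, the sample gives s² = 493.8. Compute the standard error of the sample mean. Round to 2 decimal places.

Under SRS without replacement, Var(ȳ) = (1 − f)·s²/n with f = n/N = 212/11886 = 0.01783611.
Var(ȳ) = (1 − 0.01783611)·493.8/212 = 0.98216389·2.3292453 = 2.2877006.
SE(ȳ) = √(2.2877006) = 1.51.

1.51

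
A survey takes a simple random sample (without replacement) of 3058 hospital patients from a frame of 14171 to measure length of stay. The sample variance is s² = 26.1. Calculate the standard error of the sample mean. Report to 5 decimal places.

0.08181

Under SRS without replacement, Var(ȳ) = (1 − f)·s²/n with f = n/N = 3058/14171 = 0.21579282.
Var(ȳ) = (1 − 0.21579282)·26.1/3058 = 0.78420718·0.0085349902 = 0.0066932006.
SE(ȳ) = √(0.0066932006) = 0.08181.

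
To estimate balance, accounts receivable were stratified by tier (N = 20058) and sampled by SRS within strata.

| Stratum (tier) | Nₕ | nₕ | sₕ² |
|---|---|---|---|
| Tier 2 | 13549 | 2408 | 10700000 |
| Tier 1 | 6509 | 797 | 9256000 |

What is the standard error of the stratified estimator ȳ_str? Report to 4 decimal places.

Var(ȳ_str) = Σₕ Wₕ²(1 − fₕ)sₕ²/nₕ with Wₕ = Nₕ/N, N = 20058.
Tier 2: Wₕ = 0.67549108; term = 0.67549108²·(1 − 0.17772529)·10700000/2408 = 1667.1837.
Tier 1: Wₕ = 0.32450892; term = 0.32450892²·(1 − 0.12244584)·9256000/797 = 1073.2286.
Sum = 2740.4123.
SE = √(2740.4123) = 52.3489.

52.3489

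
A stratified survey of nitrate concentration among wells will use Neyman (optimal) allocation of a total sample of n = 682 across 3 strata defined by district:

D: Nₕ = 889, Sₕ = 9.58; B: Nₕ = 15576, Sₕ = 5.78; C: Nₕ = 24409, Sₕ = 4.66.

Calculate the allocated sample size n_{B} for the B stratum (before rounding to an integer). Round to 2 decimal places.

289.22

Neyman allocation: nₕ = n·NₕSₕ / Σⱼ NⱼSⱼ.
Σ NⱼSⱼ = 889·9.58 + 15576·5.78 + 24409·4.66 = 212291.84.
n_{B} = 682·15576·5.78 / 212291.84 = 289.22.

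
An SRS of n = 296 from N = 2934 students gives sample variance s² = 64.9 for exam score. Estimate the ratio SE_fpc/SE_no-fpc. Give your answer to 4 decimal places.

f = n/N = 296/2934 = 0.10088616.
SE_no-fpc = √(s²/n) = 0.46824861; SE_fpc = √((1−f)s²/n) = 0.44400088.
Ratio = √(1−f) = 0.94821613.

0.9482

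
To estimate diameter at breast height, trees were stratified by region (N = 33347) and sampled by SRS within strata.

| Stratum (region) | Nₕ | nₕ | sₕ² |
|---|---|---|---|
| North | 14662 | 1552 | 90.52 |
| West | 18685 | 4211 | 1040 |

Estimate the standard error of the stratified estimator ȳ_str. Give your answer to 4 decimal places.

0.2649

Var(ȳ_str) = Σₕ Wₕ²(1 − fₕ)sₕ²/nₕ with Wₕ = Nₕ/N, N = 33347.
North: Wₕ = 0.43967973; term = 0.43967973²·(1 − 0.10585186)·90.52/1552 = 0.010081733.
West: Wₕ = 0.56032027; term = 0.56032027²·(1 − 0.22536794)·1040/4211 = 0.060064274.
Sum = 0.070146007.
SE = √(0.070146007) = 0.2649.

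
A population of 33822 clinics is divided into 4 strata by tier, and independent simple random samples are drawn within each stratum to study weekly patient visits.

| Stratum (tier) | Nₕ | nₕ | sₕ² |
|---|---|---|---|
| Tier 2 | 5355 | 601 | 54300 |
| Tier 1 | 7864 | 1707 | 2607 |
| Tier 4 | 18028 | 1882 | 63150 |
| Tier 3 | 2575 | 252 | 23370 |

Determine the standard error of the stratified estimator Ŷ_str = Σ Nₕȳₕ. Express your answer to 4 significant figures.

112700

Var(Ŷ_str) = Σₕ Nₕ²(1 − fₕ)sₕ²/nₕ.
Tier 2: 5355²·(1 − 601/5355)·54300/601 = 2.3000857 × 10^9.
Tier 1: 7864²·(1 − 1707/7864)·2607/1707 = 7.3946933 × 10^7.
Tier 4: 18028²·(1 − 1882/18028)·63150/1882 = 9.7671135 × 10^9.
Tier 3: 2575²·(1 − 252/2575)·23370/252 = 5.5473378 × 10^8.
Sum = 1.269588 × 10^10.
SE = √(1.269588 × 10^10) = 112700.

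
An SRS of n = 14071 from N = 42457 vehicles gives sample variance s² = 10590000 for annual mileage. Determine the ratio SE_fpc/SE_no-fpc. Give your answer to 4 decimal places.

0.8177

f = n/N = 14071/42457 = 0.33141767.
SE_no-fpc = √(s²/n) = 27.43377; SE_fpc = √((1−f)s²/n) = 22.431739.
Ratio = √(1−f) = 0.81766884.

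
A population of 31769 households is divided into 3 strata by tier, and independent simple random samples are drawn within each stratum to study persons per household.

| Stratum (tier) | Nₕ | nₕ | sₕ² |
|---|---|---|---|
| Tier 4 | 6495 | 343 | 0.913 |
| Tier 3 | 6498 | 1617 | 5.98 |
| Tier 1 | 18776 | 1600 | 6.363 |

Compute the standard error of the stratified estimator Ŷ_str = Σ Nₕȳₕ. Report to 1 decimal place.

Var(Ŷ_str) = Σₕ Nₕ²(1 − fₕ)sₕ²/nₕ.
Tier 4: 6495²·(1 − 343/6495)·0.913/343 = 106358.48.
Tier 3: 6498²·(1 − 1617/6498)·5.98/1617 = 117295.05.
Tier 1: 18776²·(1 − 1600/18776)·6.363/1600 = 1.2825286 × 10^6.
Sum = 1.5061821 × 10^6.
SE = √(1.5061821 × 10^6) = 1227.3.

1227.3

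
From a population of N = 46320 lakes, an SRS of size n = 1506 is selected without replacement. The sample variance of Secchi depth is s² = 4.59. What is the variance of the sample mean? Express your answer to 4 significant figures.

Under SRS without replacement, Var(ȳ) = (1 − f)·s²/n with f = n/N = 1506/46320 = 0.03251295.
Var(ȳ) = (1 − 0.03251295)·4.59/1506 = 0.96748705·0.0030478088 = 0.0029487155.

0.002949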